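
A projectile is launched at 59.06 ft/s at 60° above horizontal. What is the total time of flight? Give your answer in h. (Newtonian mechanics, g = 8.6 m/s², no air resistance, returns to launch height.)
T = 2v₀sin(θ)/g (with unit conversion) = 0.001007 h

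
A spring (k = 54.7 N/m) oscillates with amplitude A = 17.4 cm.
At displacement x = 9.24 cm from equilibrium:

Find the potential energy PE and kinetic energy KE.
E_total = ½kA² = ½×54.7×(0.174)² = 0.828 J
PE = ½kx² = ½×54.7×(0.0924)² = 0.2335 J
KE = E_total − PE = 0.5945 J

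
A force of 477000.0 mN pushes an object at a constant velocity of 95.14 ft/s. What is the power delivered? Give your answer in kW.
P = Fv = 477 N × 29 m/s = 1.383e+04 W = 13.83 kW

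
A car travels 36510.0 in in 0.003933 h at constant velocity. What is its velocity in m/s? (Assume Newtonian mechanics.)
v = d/t (with unit conversion) = 65.5 m/s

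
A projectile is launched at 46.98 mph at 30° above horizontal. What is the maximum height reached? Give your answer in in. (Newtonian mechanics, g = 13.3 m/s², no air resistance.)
H = v₀²sin²(θ)/(2g) (with unit conversion) = 163.2 in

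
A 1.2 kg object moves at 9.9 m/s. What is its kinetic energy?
KE = ½mv² = ½×1.2×9.9² = 58.806 J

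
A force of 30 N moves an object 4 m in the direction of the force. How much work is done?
W = Fd = 30×4 = 120.0 J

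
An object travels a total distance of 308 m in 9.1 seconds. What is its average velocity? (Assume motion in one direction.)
v_avg = Δd / Δt = 308 / 9.1 = 33.85 m/s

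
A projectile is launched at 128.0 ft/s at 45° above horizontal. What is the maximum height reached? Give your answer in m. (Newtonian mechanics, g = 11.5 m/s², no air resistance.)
H = v₀²sin²(θ)/(2g) (with unit conversion) = 33.09 m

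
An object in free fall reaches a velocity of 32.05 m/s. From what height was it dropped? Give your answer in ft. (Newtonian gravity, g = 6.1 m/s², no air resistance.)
h = v²/(2g) (with unit conversion) = 276.2 ft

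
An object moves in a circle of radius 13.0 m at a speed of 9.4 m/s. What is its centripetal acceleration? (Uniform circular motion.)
a_c = v²/r = 9.4²/13.0 = 88.36/13.0 = 6.8 m/s²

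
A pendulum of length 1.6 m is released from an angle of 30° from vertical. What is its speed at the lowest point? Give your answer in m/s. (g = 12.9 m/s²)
h = L(1 − cosθ) = 1.6×(1 − cos30°) = 0.2144 m
v = √(2gh) = √(2×12.9×0.2144) = 2.352 m/s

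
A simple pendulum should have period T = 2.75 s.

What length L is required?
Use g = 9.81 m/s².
T = 2π√(L/g) → L = g(T/2π)² = 9.81×(2.75/2π)² = 1.879 m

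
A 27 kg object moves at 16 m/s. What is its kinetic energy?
KE = ½mv² = ½×27×16² = 3456.0 J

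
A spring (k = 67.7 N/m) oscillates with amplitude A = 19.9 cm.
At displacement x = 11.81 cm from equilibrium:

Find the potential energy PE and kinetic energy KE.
E_total = ½kA² = ½×67.7×(0.199)² = 1.34 J
PE = ½kx² = ½×67.7×(0.1181)² = 0.4721 J
KE = E_total − PE = 0.8684 J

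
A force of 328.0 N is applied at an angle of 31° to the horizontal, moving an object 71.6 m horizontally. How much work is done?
W = Fd cosθ = 328.0×71.6×cos(31°) = 20130.0 J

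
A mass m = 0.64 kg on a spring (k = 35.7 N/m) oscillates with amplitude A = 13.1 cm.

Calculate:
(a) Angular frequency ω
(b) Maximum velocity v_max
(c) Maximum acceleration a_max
ω = √(k/m) = √(35.7/0.64) = 7.469 rad/s
v_max = ωA = 7.469×0.131 = 0.9784 m/s
a_max = ω²A = 7.469²×0.131 = 7.307 m/s²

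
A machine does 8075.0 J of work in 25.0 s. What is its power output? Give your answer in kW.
P = W/t = 8075 J / 25 s = 323 W = 0.323 kW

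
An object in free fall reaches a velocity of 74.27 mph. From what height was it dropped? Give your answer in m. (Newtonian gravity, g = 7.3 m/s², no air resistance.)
h = v²/(2g) (with unit conversion) = 75.5 m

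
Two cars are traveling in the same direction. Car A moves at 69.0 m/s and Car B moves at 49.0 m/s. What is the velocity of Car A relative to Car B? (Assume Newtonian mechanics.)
v_rel = v_A - v_B = 69.0 - 49.0 = 20.0 m/s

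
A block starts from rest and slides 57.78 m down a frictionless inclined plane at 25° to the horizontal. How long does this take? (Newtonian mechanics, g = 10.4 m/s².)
a = g sin(θ) = 10.4 × sin(25°) = 4.4 m/s²
t = √(2d/a) = √(2 × 57.78 / 4.4) = 5.13 s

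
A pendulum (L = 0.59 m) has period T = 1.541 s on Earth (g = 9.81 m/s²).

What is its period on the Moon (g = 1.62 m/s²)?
T = 2π√(L/g), so T_moon/T_earth = √(g_earth/g_moon)
T_moon = 2π√(0.59/1.62) = 3.792 s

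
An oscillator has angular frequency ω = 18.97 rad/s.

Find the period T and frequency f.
T = 2π/ω = 2π/18.97 = 0.3312 s; f = ω/2π = 3.019 Hz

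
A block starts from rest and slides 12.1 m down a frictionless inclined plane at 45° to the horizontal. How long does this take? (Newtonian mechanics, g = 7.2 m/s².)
a = g sin(θ) = 7.2 × sin(45°) = 5.09 m/s²
t = √(2d/a) = √(2 × 12.1 / 5.09) = 2.18 s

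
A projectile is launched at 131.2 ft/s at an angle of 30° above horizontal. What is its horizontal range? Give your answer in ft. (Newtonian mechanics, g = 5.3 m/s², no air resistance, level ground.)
R = v₀² sin(2θ) / g (with unit conversion) = 857.3 ft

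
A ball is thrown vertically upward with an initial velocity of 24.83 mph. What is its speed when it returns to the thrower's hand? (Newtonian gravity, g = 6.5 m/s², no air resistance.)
By conservation of energy, the ball returns at the same speed = 24.83 mph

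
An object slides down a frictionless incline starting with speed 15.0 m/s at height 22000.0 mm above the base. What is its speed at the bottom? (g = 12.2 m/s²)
½mv₀² + mgh = ½mv² → v = √(v₀² + 2gh) = √(15² + 2×12.2×22) = 27.6 m/s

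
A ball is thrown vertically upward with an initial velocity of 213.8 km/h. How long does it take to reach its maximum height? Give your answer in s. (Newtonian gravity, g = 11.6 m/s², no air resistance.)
t_up = v₀/g (with unit conversion) = 5.12 s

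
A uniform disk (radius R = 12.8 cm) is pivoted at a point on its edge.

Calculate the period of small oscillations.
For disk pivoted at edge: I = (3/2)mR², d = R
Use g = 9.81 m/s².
I/m = (3/2)R² = 0.02458 m²; d = R = 0.128 m
T = 2π√((3/2)R²/(gR)) = 2π√(3R/(2g)) = 0.879 s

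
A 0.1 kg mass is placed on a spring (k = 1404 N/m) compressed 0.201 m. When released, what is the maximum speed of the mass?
½kx² = ½mv² → v = x√(k/m) = 0.201×√(1404/0.1) = 23.82 m/s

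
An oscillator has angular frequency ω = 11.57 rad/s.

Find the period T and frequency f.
T = 2π/ω = 2π/11.57 = 0.5431 s; f = ω/2π = 1.841 Hz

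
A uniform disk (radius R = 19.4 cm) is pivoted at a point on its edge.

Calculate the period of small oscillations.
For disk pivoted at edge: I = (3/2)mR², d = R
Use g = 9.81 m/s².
I/m = (3/2)R² = 0.05645 m²; d = R = 0.194 m
T = 2π√((3/2)R²/(gR)) = 2π√(3R/(2g)) = 1.082 s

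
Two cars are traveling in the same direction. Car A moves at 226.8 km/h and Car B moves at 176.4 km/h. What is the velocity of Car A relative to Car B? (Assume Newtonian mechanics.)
v_rel = v_A - v_B = 226.8 - 176.4 = 50.4 km/h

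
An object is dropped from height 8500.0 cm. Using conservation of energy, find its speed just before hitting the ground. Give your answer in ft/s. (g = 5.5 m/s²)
mgh = ½mv² → v = √(2gh) = √(2×5.5×85) = 30.58 m/s = 100.3 ft/s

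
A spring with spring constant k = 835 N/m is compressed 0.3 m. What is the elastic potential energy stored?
PE = ½kx² = ½×835×0.3² = 37.57 J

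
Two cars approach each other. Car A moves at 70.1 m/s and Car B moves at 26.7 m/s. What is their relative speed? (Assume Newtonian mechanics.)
v_rel = v_A + v_B = 70.1 + 26.7 = 96.8 m/s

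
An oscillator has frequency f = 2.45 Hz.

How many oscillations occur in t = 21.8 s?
n = f×t = 2.45×21.8 = 53.41 oscillations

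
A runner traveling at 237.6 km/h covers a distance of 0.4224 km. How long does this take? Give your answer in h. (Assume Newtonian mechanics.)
t = d/v (with unit conversion) = 0.001778 h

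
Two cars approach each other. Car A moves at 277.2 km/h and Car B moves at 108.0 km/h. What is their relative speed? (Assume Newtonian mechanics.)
v_rel = v_A + v_B = 277.2 + 108.0 = 385.2 km/h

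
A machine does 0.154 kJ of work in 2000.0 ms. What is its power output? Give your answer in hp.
P = W/t = 154 J / 2 s = 77 W = 0.1033 hp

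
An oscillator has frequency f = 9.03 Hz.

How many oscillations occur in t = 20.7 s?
n = f×t = 9.03×20.7 = 186.9 oscillations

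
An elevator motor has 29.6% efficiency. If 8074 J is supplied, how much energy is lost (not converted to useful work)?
W_out = η × W_in = 0.296×8074 = 2389.9 J
W_lost = W_in − W_out = 8074 − 2389.9 = 5684.1 J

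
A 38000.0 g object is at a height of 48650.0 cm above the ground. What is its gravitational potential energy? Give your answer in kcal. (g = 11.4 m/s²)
PE = mgh = 38 kg × 11.4 m/s² × 486.5 m = 2.108e+05 J = 50.37 kcal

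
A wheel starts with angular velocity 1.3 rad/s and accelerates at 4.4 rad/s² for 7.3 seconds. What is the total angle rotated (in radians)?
θ = ω₀t + ½αt² = 1.3×7.3 + ½×4.4×7.3² = 126.73 rad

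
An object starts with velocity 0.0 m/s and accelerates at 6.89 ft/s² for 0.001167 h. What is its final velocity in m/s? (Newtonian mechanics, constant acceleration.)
v = v₀ + at (with unit conversion) = 8.823 m/s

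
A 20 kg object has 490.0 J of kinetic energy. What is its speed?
KE = ½mv² → v = √(2KE/m) = √(2×490.0/20) = 7.0 m/s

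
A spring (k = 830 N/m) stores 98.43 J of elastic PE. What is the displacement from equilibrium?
PE = ½kx² → x = √(2PE/k) = √(2×98.43/830) = 0.487 m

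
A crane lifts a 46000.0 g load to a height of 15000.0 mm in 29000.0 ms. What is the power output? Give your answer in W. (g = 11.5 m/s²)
W = mgh = 46×11.5×15 = 7935 J
P = W/t = 7935/29 = 273.6 W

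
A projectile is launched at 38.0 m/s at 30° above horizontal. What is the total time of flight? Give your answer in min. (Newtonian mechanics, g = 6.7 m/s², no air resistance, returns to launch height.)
T = 2v₀sin(θ)/g (with unit conversion) = 0.09453 min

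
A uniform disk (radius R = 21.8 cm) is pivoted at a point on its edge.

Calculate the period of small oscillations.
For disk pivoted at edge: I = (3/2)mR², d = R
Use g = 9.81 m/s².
I/m = (3/2)R² = 0.07129 m²; d = R = 0.218 m
T = 2π√((3/2)R²/(gR)) = 2π√(3R/(2g)) = 1.147 s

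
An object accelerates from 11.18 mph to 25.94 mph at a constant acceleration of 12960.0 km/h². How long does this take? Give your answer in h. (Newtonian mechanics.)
t = (v - v₀)/a (with unit conversion) = 0.001833 h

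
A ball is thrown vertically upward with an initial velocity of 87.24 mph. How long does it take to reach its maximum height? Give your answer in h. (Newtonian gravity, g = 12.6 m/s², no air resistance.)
t_up = v₀/g (with unit conversion) = 0.0008598 h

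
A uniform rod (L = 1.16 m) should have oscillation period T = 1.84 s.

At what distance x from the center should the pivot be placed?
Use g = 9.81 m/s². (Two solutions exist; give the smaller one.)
T = 2π√((L²/12 + x²)/(gx)). Let c = T²g/(4π²) = 0.8413.
x² − cx + L²/12 = 0 → x = (c − √(c² − L²/3))/2 = 0.1661 m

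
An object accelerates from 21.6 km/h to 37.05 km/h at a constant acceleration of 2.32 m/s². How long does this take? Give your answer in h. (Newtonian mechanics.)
t = (v - v₀)/a (with unit conversion) = 0.0005138 h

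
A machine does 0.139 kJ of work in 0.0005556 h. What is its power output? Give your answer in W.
P = W/t = 139 J / 2 s = 69.49 W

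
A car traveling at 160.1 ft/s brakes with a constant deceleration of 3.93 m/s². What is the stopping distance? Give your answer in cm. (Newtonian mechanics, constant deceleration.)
d = v₀² / (2a) (with unit conversion) = 30300.0 cm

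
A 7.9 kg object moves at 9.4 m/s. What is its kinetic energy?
KE = ½mv² = ½×7.9×9.4² = 349.022 J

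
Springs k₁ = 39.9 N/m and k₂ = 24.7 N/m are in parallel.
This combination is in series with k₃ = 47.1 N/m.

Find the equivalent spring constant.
k₁₂ = k₁ + k₂ = 64.6 N/m (parallel)
1/k_eq = 1/k₁₂ + 1/k₃ → k_eq = 27.24 N/m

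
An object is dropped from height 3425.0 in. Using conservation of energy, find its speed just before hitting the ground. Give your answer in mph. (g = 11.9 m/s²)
mgh = ½mv² → v = √(2gh) = √(2×11.9×86.99) = 45.5 m/s = 101.8 mph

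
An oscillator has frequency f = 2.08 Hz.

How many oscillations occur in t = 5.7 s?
n = f×t = 2.08×5.7 = 11.86 oscillations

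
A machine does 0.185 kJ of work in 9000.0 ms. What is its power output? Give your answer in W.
P = W/t = 185 J / 9 s = 20.56 W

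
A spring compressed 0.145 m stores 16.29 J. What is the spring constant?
PE = ½kx² → k = 2PE/x² = 2×16.29/0.145² = 1550.0 N/m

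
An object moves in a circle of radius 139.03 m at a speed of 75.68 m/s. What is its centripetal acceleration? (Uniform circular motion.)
a_c = v²/r = 75.68²/139.03 = 5727.46/139.03 = 41.2 m/s²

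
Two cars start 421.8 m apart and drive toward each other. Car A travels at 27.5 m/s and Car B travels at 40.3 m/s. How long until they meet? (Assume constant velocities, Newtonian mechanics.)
Combined speed: v_combined = 27.5 + 40.3 = 67.8 m/s
Time to meet: t = d/67.8 = 421.8/67.8 = 6.22 s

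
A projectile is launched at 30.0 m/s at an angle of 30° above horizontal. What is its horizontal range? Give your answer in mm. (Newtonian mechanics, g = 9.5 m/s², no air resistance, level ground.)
R = v₀² sin(2θ) / g (with unit conversion) = 82040.0 mm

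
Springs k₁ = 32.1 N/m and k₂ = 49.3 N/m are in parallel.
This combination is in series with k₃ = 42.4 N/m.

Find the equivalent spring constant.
k₁₂ = k₁ + k₂ = 81.4 N/m (parallel)
1/k_eq = 1/k₁₂ + 1/k₃ → k_eq = 27.88 N/m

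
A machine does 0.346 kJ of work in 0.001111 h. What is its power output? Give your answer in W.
P = W/t = 346 J / 4 s = 86.51 W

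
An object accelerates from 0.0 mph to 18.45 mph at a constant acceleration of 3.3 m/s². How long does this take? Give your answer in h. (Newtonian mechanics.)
t = (v - v₀)/a (with unit conversion) = 0.0006943 h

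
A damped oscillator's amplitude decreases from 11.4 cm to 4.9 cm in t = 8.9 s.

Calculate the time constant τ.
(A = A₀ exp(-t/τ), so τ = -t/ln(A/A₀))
A/A₀ = 4.9/11.4 = 0.4298; ln(A/A₀) = -0.8444
τ = −t/ln(A/A₀) = −8.9/-0.8444 = 10.54 s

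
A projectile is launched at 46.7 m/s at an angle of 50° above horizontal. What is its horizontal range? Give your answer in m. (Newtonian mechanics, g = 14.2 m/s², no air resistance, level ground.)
R = v₀² sin(2θ) / g = 151.3 m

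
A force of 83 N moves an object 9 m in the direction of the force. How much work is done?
W = Fd = 83×9 = 747.0 J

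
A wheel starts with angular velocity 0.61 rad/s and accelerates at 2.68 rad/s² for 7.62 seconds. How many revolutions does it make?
θ = ω₀t + ½αt² = 0.61×7.62 + ½×2.68×7.62² = 82.45 rad
Revolutions = θ/(2π) = 82.45/(2π) = 13.12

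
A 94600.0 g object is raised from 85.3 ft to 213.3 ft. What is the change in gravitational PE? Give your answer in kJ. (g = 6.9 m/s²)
ΔPE = mg(h₂ − h₁) = 94.6 kg × 6.9 m/s² × (65.01 − 26) m = 2.547e+04 J = 25.47 kJ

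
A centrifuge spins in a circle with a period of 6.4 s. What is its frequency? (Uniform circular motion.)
f = 1/T = 1/6.4 = 0.1562 Hz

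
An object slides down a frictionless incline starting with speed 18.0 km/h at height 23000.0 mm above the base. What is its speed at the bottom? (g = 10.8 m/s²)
½mv₀² + mgh = ½mv² → v = √(v₀² + 2gh) = √(5² + 2×10.8×23) = 22.84 m/s = 82.23 km/h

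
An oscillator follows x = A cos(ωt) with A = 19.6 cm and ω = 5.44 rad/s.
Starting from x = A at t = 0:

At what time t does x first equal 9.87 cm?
cos(ωt) = x/A = 9.87/19.6 = 0.5036
ωt = arccos(0.5036) = 1.043 rad
t = 1.043/5.44 = 0.1917 s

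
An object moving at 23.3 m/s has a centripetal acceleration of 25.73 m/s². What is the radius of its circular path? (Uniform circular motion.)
r = v²/a_c = 23.3²/25.73 = 21.1 m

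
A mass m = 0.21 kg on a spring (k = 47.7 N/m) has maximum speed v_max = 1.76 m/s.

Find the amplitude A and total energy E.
½mv²_max = ½kA² → A = v_max√(m/k) = 1.76×√(0.21/47.7) = 0.1168 m = 11.68 cm
E = ½mv²_max = ½×0.21×1.76² = 0.3252 J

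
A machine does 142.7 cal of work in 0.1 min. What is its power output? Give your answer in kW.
P = W/t = 597.1 J / 6 s = 99.51 W = 0.09951 kW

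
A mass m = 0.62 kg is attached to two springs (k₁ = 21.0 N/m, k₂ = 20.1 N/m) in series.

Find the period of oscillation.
k_eq = k₁k₂/(k₁+k₂) = 10.27 N/m
T = 2π√(m/k_eq) = 2π√(0.62/10.27) = 1.544 s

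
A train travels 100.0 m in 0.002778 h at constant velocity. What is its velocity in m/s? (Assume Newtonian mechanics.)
v = d/t (with unit conversion) = 9.999 m/s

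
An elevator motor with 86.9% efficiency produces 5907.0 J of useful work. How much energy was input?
W_in = W_out/η = 5907.0/0.869 = 6797.5 J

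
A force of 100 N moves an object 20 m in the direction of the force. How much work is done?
W = Fd = 100×20 = 2000.0 J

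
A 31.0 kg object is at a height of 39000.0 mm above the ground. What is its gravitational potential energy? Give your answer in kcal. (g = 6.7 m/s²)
PE = mgh = 31 kg × 6.7 m/s² × 39 m = 8100 J = 1.936 kcal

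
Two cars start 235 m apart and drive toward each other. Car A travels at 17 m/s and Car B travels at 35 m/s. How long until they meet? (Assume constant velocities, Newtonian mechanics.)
Combined speed: v_combined = 17 + 35 = 52 m/s
Time to meet: t = d/52 = 235/52 = 4.52 s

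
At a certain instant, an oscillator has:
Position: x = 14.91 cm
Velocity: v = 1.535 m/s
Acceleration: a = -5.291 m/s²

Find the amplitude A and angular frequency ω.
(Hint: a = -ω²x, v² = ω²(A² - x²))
a = −ω²x → ω = √(|a|/x) = √(5.291/0.1491) = 5.957 rad/s
v² = ω²(A² − x²) → A = √(x² + v²/ω²) = √(0.1491² + 1.535²/5.957²) = 0.2977 m = 29.77 cm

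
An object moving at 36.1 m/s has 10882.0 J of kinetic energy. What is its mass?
KE = ½mv² → m = 2KE/v² = 2×10882.0/36.1² = 16.7 kg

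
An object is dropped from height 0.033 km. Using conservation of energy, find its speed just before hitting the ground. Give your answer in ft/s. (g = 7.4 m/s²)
mgh = ½mv² → v = √(2gh) = √(2×7.4×33) = 22.1 m/s = 72.51 ft/s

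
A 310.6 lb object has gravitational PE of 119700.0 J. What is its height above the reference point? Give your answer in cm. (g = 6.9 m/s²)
PE = mgh → h = PE/(mg) = 1.197e+05 J / (140.9 kg × 6.9 m/s²) = 123.1 m = 12310.0 cm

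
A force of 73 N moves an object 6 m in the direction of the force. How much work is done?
W = Fd = 73×6 = 438.0 J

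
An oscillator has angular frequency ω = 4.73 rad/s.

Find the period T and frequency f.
T = 2π/ω = 2π/4.73 = 1.328 s; f = ω/2π = 0.7528 Hz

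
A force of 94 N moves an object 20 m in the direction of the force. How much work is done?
W = Fd = 94×20 = 1880.0 J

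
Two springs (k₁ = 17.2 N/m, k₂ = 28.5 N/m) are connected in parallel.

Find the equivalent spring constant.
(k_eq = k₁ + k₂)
k_eq = k₁ + k₂ = 17.2 + 28.5 = 45.7 N/m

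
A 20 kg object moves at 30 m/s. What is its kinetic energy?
KE = ½mv² = ½×20×30² = 9000.0 J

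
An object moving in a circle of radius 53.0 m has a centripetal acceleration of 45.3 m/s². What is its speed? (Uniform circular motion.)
v = √(a_c × r) = √(45.3 × 53.0) = 49.0 m/s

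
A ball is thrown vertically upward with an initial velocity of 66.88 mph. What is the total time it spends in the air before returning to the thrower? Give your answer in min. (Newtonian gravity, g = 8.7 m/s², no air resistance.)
t_total = 2v₀/g (with unit conversion) = 0.1146 min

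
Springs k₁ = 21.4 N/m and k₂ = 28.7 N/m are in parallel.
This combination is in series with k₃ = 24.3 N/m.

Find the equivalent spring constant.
k₁₂ = k₁ + k₂ = 50.1 N/m (parallel)
1/k_eq = 1/k₁₂ + 1/k₃ → k_eq = 16.36 N/m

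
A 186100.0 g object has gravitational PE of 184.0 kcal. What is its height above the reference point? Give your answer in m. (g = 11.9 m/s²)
PE = mgh → h = PE/(mg) = 7.699e+05 J / (186.1 kg × 11.9 m/s²) = 347.6 m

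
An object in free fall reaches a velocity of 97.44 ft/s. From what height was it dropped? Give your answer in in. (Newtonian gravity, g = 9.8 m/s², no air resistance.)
h = v²/(2g) (with unit conversion) = 1772.0 in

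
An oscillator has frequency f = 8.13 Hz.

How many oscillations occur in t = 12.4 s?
n = f×t = 8.13×12.4 = 100.8 oscillations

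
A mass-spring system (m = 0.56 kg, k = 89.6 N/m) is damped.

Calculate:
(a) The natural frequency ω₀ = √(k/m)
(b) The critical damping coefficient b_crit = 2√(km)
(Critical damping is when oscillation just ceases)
ω₀ = √(k/m) = √(89.6/0.56) = 12.65 rad/s
b_crit = 2√(km) = 2√(89.6×0.56) = 14.17 kg/s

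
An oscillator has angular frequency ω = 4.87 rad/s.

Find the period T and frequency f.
T = 2π/ω = 2π/4.87 = 1.29 s; f = ω/2π = 0.7751 Hz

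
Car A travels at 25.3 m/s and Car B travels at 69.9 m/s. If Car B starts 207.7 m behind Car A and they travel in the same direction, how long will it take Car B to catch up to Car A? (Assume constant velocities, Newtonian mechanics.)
Relative speed: v_rel = 69.9 - 25.3 = 44.6 m/s
Time to catch: t = d₀/v_rel = 207.7/44.6 = 4.66 s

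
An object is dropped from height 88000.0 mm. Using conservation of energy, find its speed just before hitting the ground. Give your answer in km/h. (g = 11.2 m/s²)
mgh = ½mv² → v = √(2gh) = √(2×11.2×88) = 44.4 m/s = 159.8 km/h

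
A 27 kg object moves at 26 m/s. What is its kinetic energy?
KE = ½mv² = ½×27×26² = 9126.0 J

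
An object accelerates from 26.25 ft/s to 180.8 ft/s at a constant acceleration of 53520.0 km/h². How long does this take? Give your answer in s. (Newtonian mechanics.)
t = (v - v₀)/a (with unit conversion) = 11.41 s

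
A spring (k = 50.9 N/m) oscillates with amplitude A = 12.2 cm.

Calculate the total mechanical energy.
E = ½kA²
E = ½kA² = ½×50.9×(0.122)² = 0.3788 J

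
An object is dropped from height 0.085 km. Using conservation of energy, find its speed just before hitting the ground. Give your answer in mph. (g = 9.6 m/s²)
mgh = ½mv² → v = √(2gh) = √(2×9.6×85) = 40.4 m/s = 90.37 mph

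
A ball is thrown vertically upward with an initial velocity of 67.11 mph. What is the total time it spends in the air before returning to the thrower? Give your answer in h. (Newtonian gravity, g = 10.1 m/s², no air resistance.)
t_total = 2v₀/g (with unit conversion) = 0.00165 h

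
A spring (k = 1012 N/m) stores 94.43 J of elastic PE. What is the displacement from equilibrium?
PE = ½kx² → x = √(2PE/k) = √(2×94.43/1012) = 0.432 m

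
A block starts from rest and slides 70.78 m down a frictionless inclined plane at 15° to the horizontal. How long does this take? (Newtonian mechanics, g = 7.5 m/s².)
a = g sin(θ) = 7.5 × sin(15°) = 1.94 m/s²
t = √(2d/a) = √(2 × 70.78 / 1.94) = 8.54 s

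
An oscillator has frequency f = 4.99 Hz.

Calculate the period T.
T = 1/f = 1/4.99 = 0.2004 s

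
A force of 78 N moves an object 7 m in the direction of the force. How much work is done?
W = Fd = 78×7 = 546.0 J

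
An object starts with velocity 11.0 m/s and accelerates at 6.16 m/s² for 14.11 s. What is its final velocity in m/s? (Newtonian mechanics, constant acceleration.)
v = v₀ + at = 97.92 m/s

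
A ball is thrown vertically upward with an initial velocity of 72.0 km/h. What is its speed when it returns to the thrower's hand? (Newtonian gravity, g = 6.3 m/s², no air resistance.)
By conservation of energy, the ball returns at the same speed = 72.0 km/h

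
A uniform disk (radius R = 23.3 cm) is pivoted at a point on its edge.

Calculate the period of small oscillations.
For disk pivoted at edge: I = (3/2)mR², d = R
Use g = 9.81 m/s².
I/m = (3/2)R² = 0.08143 m²; d = R = 0.233 m
T = 2π√((3/2)R²/(gR)) = 2π√(3R/(2g)) = 1.186 s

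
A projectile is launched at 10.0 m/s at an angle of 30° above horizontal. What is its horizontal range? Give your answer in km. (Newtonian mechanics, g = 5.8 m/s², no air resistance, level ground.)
R = v₀² sin(2θ) / g (with unit conversion) = 0.01493 km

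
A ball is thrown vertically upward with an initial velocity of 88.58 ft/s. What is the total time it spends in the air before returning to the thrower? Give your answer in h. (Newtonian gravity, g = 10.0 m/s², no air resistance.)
t_total = 2v₀/g (with unit conversion) = 0.0015 h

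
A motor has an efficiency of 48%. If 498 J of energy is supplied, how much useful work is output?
W_out = η × W_in = 0.48 × 498 = 239.04 J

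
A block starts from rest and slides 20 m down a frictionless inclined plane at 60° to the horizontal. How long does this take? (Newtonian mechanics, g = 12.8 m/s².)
a = g sin(θ) = 12.8 × sin(60°) = 11.09 m/s²
t = √(2d/a) = √(2 × 20 / 11.09) = 1.9 s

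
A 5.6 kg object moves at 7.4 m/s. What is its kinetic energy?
KE = ½mv² = ½×5.6×7.4² = 153.328 J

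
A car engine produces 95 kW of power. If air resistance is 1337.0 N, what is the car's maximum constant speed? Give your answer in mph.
P = Fv → v = P/F = 95000 W / 1337 N = 71.05 m/s = 158.9 mph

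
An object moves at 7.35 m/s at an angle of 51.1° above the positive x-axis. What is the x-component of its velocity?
vₓ = v cos(θ) = 7.35 × cos(51.1°) = 4.62 m/s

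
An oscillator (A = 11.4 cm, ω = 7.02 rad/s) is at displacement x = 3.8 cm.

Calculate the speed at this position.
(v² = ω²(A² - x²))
v = ω√(A² − x²) = 7.02×√(0.114² − 0.038²) = 0.7545 m/s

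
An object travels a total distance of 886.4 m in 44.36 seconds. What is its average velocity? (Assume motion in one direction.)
v_avg = Δd / Δt = 886.4 / 44.36 = 19.98 m/s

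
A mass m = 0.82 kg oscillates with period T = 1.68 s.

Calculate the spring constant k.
T = 2π√(m/k) → k = m(2π/T)² = 0.82×(2π/1.68)² = 11.47 N/m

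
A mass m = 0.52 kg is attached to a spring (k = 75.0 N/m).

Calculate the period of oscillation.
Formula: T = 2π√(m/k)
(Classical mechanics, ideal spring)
T = 2π√(m/k) = 2π√(0.52/75.0) = 0.5232 s; f = 1/T = 1.911 Hz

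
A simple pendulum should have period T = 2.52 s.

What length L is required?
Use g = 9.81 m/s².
T = 2π√(L/g) → L = g(T/2π)² = 9.81×(2.52/2π)² = 1.578 m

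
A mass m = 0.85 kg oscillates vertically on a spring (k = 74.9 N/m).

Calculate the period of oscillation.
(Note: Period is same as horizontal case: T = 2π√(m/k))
T = 2π√(m/k) = 2π√(0.85/74.9) = 0.6693 s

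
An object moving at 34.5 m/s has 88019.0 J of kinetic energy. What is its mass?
KE = ½mv² → m = 2KE/v² = 2×88019.0/34.5² = 147.9 kg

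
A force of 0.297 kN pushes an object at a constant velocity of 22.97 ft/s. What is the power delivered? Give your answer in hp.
P = Fv = 297 N × 7.001 m/s = 2079 W = 2.788 hp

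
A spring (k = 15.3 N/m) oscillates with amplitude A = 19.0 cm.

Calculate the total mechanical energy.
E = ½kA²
E = ½kA² = ½×15.3×(0.19)² = 0.2762 J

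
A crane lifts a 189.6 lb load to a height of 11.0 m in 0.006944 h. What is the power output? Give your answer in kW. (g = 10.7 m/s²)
W = mgh = 86×10.7×11 = 1.012e+04 J
P = W/t = 1.012e+04/25 = 404.9 W = 0.4049 kW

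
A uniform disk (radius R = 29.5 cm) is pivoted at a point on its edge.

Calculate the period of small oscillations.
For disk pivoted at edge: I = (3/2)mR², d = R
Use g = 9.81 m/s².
I/m = (3/2)R² = 0.1305 m²; d = R = 0.295 m
T = 2π√((3/2)R²/(gR)) = 2π√(3R/(2g)) = 1.334 s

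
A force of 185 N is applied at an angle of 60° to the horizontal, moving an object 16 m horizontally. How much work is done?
W = Fd cosθ = 185×16×cos(60°) = 1480.0 J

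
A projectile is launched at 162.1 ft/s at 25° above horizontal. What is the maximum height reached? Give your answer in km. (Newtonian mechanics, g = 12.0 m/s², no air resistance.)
H = v₀²sin²(θ)/(2g) (with unit conversion) = 0.01817 km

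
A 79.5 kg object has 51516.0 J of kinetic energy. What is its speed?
KE = ½mv² → v = √(2KE/m) = √(2×51516.0/79.5) = 36.0 m/s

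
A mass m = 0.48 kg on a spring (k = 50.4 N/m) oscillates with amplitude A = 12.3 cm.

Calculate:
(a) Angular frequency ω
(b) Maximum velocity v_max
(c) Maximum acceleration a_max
ω = √(k/m) = √(50.4/0.48) = 10.25 rad/s
v_max = ωA = 10.25×0.123 = 1.26 m/s
a_max = ω²A = 10.25²×0.123 = 12.91 m/s²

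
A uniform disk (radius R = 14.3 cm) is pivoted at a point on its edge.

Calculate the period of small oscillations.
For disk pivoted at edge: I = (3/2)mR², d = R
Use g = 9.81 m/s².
I/m = (3/2)R² = 0.03067 m²; d = R = 0.143 m
T = 2π√((3/2)R²/(gR)) = 2π√(3R/(2g)) = 0.9291 s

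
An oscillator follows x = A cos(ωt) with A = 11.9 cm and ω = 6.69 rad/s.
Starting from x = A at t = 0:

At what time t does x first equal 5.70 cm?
cos(ωt) = x/A = 5.7/11.9 = 0.479
ωt = arccos(0.479) = 1.071 rad
t = 1.071/6.69 = 0.1601 s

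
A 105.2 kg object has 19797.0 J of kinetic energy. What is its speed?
KE = ½mv² → v = √(2KE/m) = √(2×19797.0/105.2) = 19.4 m/s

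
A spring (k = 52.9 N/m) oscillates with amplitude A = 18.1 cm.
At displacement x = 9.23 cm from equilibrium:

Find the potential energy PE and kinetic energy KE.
E_total = ½kA² = ½×52.9×(0.181)² = 0.8665 J
PE = ½kx² = ½×52.9×(0.0923)² = 0.2253 J
KE = E_total − PE = 0.6412 J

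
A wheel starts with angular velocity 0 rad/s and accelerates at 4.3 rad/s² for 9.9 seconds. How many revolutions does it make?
θ = ω₀t + ½αt² = 0×9.9 + ½×4.3×9.9² = 210.72 rad
Revolutions = θ/(2π) = 210.72/(2π) = 33.54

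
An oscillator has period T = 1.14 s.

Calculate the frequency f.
f = 1/T = 1/1.14 = 0.8772 Hz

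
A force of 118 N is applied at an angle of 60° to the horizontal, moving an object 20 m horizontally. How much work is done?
W = Fd cosθ = 118×20×cos(60°) = 1180.0 J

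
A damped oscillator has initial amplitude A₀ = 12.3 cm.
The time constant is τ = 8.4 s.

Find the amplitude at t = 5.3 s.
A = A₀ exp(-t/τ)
A = A₀ exp(−t/τ) = 12.3×exp(−5.3/8.4) = 6.545 cm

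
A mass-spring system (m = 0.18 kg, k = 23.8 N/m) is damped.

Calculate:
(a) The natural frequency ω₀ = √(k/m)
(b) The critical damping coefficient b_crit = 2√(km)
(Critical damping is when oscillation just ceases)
ω₀ = √(k/m) = √(23.8/0.18) = 11.5 rad/s
b_crit = 2√(km) = 2√(23.8×0.18) = 4.14 kg/s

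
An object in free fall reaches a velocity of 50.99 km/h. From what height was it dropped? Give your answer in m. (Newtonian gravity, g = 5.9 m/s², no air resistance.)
h = v²/(2g) (with unit conversion) = 17.0 m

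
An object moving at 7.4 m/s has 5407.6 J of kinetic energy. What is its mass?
KE = ½mv² → m = 2KE/v² = 2×5407.6/7.4² = 197.5 kg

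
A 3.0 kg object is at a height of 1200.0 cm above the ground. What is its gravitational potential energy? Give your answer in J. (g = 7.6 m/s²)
PE = mgh = 3 kg × 7.6 m/s² × 12 m = 273.6 J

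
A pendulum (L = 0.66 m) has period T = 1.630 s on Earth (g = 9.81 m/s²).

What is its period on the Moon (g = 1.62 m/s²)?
T = 2π√(L/g), so T_moon/T_earth = √(g_earth/g_moon)
T_moon = 2π√(0.66/1.62) = 4.01 s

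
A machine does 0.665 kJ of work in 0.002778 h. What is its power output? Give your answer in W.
P = W/t = 665 J / 10 s = 66.49 W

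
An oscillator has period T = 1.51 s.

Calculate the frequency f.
f = 1/T = 1/1.51 = 0.6623 Hz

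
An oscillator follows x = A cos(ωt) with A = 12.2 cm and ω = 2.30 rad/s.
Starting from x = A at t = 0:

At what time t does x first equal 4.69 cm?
cos(ωt) = x/A = 4.69/12.2 = 0.3844
ωt = arccos(0.3844) = 1.176 rad
t = 1.176/2.3 = 0.5114 s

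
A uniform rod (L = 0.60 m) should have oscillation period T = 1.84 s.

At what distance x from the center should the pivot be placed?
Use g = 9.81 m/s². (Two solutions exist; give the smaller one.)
T = 2π√((L²/12 + x²)/(gx)). Let c = T²g/(4π²) = 0.8413.
x² − cx + L²/12 = 0 → x = (c − √(c² − L²/3))/2 = 0.03731 m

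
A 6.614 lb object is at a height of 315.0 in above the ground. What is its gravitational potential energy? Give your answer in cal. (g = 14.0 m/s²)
PE = mgh = 3 kg × 14.0 m/s² × 8.001 m = 336 J = 80.32 cal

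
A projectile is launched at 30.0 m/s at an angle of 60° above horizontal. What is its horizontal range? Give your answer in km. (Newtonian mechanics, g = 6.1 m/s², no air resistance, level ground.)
R = v₀² sin(2θ) / g (with unit conversion) = 0.1278 km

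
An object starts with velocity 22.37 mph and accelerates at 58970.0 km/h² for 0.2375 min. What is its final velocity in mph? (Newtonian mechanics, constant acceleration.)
v = v₀ + at (with unit conversion) = 167.4 mph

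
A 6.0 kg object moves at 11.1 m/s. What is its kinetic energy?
KE = ½mv² = ½×6.0×11.1² = 369.63 J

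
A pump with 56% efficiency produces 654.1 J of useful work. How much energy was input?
W_in = W_out/η = 654.1/0.56 = 1168.0 J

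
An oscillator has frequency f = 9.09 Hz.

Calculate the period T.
T = 1/f = 1/9.09 = 0.11 s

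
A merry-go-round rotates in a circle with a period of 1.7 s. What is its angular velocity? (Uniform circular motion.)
ω = 2π/T = 2π/1.7 = 3.696 rad/s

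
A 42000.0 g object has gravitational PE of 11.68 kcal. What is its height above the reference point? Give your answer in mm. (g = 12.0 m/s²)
PE = mgh → h = PE/(mg) = 4.887e+04 J / (42 kg × 12.0 m/s²) = 96.96 m = 96960.0 mm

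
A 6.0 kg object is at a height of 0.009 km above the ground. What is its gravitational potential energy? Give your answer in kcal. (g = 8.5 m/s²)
PE = mgh = 6 kg × 8.5 m/s² × 9 m = 459 J = 0.1097 kcal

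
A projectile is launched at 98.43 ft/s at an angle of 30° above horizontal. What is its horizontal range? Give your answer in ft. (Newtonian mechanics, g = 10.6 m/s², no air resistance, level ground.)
R = v₀² sin(2θ) / g (with unit conversion) = 241.3 ft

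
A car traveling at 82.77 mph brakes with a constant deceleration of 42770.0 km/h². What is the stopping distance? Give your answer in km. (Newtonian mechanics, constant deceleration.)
d = v₀² / (2a) (with unit conversion) = 0.2074 km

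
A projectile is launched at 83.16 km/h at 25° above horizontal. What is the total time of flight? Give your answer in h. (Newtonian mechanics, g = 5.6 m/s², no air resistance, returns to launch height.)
T = 2v₀sin(θ)/g (with unit conversion) = 0.0009685 h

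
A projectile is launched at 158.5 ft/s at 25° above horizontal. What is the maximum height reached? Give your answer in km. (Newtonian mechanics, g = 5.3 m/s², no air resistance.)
H = v₀²sin²(θ)/(2g) (with unit conversion) = 0.03933 km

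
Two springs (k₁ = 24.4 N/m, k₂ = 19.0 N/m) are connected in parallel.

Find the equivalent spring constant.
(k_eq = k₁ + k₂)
k_eq = k₁ + k₂ = 24.4 + 19.0 = 43.4 N/m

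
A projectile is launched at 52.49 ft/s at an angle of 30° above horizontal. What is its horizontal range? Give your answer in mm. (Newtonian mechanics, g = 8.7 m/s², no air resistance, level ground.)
R = v₀² sin(2θ) / g (with unit conversion) = 25480.0 mm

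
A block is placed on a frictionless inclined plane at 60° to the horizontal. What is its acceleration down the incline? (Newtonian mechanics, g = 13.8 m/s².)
a = g sin(θ) = 13.8 × sin(60°) = 13.8 × 0.866 = 11.95 m/s²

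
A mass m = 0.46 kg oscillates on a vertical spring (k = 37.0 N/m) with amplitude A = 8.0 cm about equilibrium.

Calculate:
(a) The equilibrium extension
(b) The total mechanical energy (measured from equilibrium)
x_eq = mg/k = 0.46×9.81/37.0 = 0.122 m = 12.2 cm
E = ½kA² = ½×37.0×(0.08)² = 0.1184 J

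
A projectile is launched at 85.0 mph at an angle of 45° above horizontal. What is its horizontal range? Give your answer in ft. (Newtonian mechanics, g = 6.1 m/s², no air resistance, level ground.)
R = v₀² sin(2θ) / g (with unit conversion) = 776.6 ft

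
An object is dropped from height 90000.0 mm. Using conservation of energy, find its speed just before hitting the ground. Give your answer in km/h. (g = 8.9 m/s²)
mgh = ½mv² → v = √(2gh) = √(2×8.9×90) = 40.02 m/s = 144.1 km/h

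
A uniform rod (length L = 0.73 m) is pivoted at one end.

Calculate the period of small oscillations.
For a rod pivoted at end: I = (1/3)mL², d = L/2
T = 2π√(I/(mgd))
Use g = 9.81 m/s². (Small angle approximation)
I/m = (1/3)L² = 0.1776 m²; d = L/2 = 0.365 m
T = 2π√(I/(mgd)) = 2π√(0.1776/(9.81×0.365)) = 1.399 s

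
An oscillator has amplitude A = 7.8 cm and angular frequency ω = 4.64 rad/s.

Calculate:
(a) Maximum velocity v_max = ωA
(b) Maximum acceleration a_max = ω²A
v_max = ωA = 4.64×0.078 = 0.3619 m/s
a_max = ω²A = 4.64²×0.078 = 1.679 m/s²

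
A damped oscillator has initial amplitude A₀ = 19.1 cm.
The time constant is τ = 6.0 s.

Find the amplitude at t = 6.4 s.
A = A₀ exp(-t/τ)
A = A₀ exp(−t/τ) = 19.1×exp(−6.4/6.0) = 6.573 cm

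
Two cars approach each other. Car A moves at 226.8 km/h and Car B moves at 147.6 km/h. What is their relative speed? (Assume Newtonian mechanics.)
v_rel = v_A + v_B = 226.8 + 147.6 = 374.4 km/h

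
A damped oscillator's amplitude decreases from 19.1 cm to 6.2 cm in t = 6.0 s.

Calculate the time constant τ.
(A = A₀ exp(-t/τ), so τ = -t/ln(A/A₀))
A/A₀ = 6.2/19.1 = 0.3246; ln(A/A₀) = -1.125
τ = −t/ln(A/A₀) = −6.0/-1.125 = 5.333 s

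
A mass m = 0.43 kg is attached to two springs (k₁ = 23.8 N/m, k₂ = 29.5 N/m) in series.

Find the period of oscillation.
k_eq = k₁k₂/(k₁+k₂) = 13.17 N/m
T = 2π√(m/k_eq) = 2π√(0.43/13.17) = 1.135 s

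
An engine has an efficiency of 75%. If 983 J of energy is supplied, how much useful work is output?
W_out = η × W_in = 0.75 × 983 = 737.25 J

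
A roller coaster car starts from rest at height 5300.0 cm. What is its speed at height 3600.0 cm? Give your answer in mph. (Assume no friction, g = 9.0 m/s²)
mgh₁ = ½mv₂² + mgh₂ → v₂ = √(2g(h₁−h₂)) = √(2×9.0×(53−36)) = 17.49 m/s = 39.13 mph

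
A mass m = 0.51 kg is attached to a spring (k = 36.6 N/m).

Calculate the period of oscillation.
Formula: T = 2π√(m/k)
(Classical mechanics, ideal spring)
T = 2π√(m/k) = 2π√(0.51/36.6) = 0.7417 s; f = 1/T = 1.348 Hz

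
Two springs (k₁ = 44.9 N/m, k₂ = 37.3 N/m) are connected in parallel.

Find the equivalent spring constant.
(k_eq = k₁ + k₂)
k_eq = k₁ + k₂ = 44.9 + 37.3 = 82.2 N/m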